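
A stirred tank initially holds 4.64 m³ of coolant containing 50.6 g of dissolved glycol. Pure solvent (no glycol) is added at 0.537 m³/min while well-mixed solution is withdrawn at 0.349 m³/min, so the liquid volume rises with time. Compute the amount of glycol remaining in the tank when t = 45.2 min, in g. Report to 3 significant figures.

Let m(t) be the amount of glycol. Volume: V(t) = V₀ + (Q_in − Q_out) t = 4.64 + 0.18800 t; V(45.2) = 13.138 m³.
No glycol enters, so dm/dt = −Q_out · (m/V).
Separate: dm/m = −Q_out dt/V(t) ⇒ ln(m/m₀) = −(Q_out/(Q_in−Q_out)) ln(V/V₀).
m = m₀ (V₀/V)^(Q_out/(Q_in−Q_out)) = 50.6 × (4.64/13.138)^(1.8564) = 7.3294 g.

7.33 g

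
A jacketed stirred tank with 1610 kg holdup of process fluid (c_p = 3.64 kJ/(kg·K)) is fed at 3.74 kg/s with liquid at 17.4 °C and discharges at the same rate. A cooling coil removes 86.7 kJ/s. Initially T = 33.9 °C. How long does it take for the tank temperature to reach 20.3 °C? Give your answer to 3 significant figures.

Energy balance: M c_p dT/dt = ṁ c_p (T_in − T) − 86.7.
τ = M/ṁ = 430.48 s; T_ss = T_in − Q̇/(ṁ c_p) = 11.031 °C.
T(t) = T_ss + (T₀ − T_ss) e^(−t/τ). Set T = 20.3:
e^(−t/τ) = (20.3 − 11.031)/(33.9 − 11.031) = 0.40530
t = −430.48 · ln(0.40530) = 388.78 s.

389 s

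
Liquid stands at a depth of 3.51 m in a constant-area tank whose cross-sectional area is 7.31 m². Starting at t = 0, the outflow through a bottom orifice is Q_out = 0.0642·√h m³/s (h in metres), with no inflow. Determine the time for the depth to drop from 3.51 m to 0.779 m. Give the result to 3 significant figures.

226 s

Volume balance on the tank: A dh/dt = −0.0642 √h.
∫ h^(−1/2) dh = −(0.0642/A) ∫ dt, giving 2√h = 2√h₀ − (0.0642/A) t.
t = 2A(√h₀ − √h)/0.0642 = 2·7.31·(√3.51 − √0.779)/0.0642
  = 14.620 × (1.8735 − 0.88261) / 0.0642 = 225.65 s.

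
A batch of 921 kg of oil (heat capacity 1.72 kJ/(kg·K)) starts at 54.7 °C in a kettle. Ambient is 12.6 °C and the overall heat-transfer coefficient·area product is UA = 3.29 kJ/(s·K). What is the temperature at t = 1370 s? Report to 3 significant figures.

15.0 °C

First-law balance (no shaft work): M c_p dT/dt = −UA(T − T_amb).
dT/dt = (T_ss − T)/τ with T_ss = T_amb = 12.600 °C, τ = M c_p/UA = 921·1.72/3.29 = 481.50 s.
This is linear first-order; T(t) = T_ss + (T₀ − T_ss) e^(−t/τ).
T(1370) = 12.600 + (42.100)·0.058117 = 15.047 °C.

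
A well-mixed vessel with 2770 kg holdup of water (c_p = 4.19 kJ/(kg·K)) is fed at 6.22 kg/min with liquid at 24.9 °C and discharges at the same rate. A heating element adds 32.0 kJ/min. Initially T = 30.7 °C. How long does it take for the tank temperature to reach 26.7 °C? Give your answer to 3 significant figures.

926 min

M c_p dT/dt = ṁ c_p (T_in − T) + Q̇.
τ = M/ṁ = 445.34 min; T_ss = T_in + Q̇/(ṁ c_p) = 26.128 °C.
T(t) = T_ss + (T₀ − T_ss) e^(−t/τ). Set T = 26.7:
e^(−t/τ) = (26.7 − 26.128)/(30.7 − 26.128) = 0.12514
t = −445.34 · ln(0.12514) = 925.56 min.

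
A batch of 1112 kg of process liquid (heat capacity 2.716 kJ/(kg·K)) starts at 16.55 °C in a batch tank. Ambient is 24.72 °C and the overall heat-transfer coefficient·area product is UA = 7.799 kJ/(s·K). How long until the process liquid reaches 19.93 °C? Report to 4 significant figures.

Lumped-capacitance energy balance: M c_p dT/dt = UA(T_amb − T).
τ = M c_p/UA = 387.254 s; T_ss = T_amb = 24.7200 °C.
T(t) = T_ss + (T₀ − T_ss)e^(−t/τ); set T = 19.93:
t = −τ ln[(T − T_ss)/(T₀ − T_ss)] = −387.254 · ln(0.586291) = 206.770 s.

206.8 s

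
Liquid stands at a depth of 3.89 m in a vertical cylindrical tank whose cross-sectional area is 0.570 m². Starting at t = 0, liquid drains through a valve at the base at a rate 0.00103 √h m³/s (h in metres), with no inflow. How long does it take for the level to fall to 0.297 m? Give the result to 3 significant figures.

1580 s

Accumulation of liquid (constant cross-section A): A dh/dt = −0.00103 √h.
Separate and integrate: 2(√h − √h₀) = −(0.00103/A) t.
t = 2A(√h₀ − √h)/0.00103 = 2·0.570·(√3.89 − √0.297)/0.00103
  = 1.1400 × (1.9723 − 0.54498) / 0.00103 = 1579.8 s.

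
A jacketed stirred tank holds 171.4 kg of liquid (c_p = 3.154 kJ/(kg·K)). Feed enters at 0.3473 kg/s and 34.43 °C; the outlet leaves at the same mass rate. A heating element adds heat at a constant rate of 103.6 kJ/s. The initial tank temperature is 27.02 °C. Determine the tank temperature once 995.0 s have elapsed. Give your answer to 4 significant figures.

M c_p dT/dt = ṁ c_p (T_in − T) + Q̇.
τ = M/ṁ = 493.521 s; T_ss = T_in + Q̇/(ṁ c_p) = 34.43 + 103.6/(0.3473·3.154) = 129.009 °C.
Solution: T(t) = T_ss + (T₀ − T_ss) e^(−t/τ).
T(995.0) = 129.009 + (-101.989)·e^(−995.0/493.521) = 129.009 + (-101.989)·0.133171 = 115.427 °C.

115.4 °C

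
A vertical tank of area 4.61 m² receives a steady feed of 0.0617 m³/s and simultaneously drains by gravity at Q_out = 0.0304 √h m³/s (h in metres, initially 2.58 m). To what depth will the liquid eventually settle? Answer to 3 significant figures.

4.12 m

A dh/dt = Q_in − 0.0304 √h. Steady state requires inflow = outflow:
Q_in = 0.0304 √h_ss ⇒ √h_ss = 0.0617/0.0304 = 2.0296.
h_ss = 2.0296² = 4.1193 m. (Since h₀ = 2.58 m < h_ss, the level will rise toward this value.)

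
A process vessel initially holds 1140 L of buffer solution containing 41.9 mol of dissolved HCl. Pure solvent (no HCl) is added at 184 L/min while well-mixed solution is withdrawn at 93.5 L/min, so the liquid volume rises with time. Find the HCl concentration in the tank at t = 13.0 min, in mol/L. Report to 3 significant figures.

0.00869 mol/L

Total volume: dV/dt = Q_in − Q_out = 90.500 L/min, so V(t) = 1140 + 90.500 t and V(13.0) = 2316.5 L.
No HCl enters, so dm/dt = −Q_out · (m/V).
Separate: dm/m = −Q_out dt/V(t) ⇒ ln(m/m₀) = −(Q_out/(Q_in−Q_out)) ln(V/V₀).
m = m₀ (V₀/V)^(Q_out/(Q_in−Q_out)) = 41.9 × (1140/2316.5)^(1.0331) = 20.141 mol.
C = m/V = 20.141/2316.5 = 0.0086945 mol/L.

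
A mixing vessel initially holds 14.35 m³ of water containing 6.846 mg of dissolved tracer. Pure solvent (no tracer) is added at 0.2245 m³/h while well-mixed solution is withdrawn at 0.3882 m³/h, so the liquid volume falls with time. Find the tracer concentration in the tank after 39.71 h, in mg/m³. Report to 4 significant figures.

Let m(t) be the amount of tracer. Volume: V(t) = V₀ + (Q_in − Q_out) t = 14.35 − 0.163700 t; V(39.71) = 7.84947 m³.
Solute balance: dm/dt = 0 − Q_out C = −Q_out m/V(t).
Separate: dm/m = −Q_out dt/V(t) ⇒ ln(m/m₀) = −(Q_out/(Q_in−Q_out)) ln(V/V₀).
m = m₀ (V₀/V)^(Q_out/(Q_in−Q_out)) = 6.846 × (14.35/7.84947)^(-2.37141) = 1.63719 mg.
C = m/V = 1.63719/7.84947 = 0.208574 mg/m³.

0.2086 mg/m³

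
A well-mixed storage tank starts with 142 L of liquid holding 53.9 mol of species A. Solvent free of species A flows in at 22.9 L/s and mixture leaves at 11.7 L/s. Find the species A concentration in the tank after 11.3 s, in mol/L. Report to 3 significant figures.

Let m(t) be the amount of species A. Volume: V(t) = V₀ + (Q_in − Q_out) t = 142 + 11.200 t; V(11.3) = 268.56 L.
No species A enters, so dm/dt = −Q_out · (m/V).
Separate: dm/m = −Q_out dt/V(t) ⇒ ln(m/m₀) = −(Q_out/(Q_in−Q_out)) ln(V/V₀).
m = m₀ (V₀/V)^(Q_out/(Q_in−Q_out)) = 53.9 × (142/268.56)^(1.0446) = 27.700 mol.
C = m/V = 27.700/268.56 = 0.10314 mol/L.

0.103 mol/L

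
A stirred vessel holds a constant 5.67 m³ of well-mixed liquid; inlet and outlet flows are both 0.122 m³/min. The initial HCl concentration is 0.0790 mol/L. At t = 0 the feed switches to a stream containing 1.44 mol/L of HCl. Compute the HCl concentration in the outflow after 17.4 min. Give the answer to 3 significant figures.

Transient balance on the dissolved component: V dC/dt = Q(C_in − C).
Time constant τ = V/Q = 5.67/0.122 = 46.475 min.
C approaches C_in exponentially: C(t) = C_in + (C₀ − C_in) e^(−t/τ).
C(17.4) = 1.44 + (0.0790 − 1.44)·e^(−17.4/46.475) = 1.44 + (-1.3610)·0.68771 = 0.50403 mol/L.

0.504 mol/L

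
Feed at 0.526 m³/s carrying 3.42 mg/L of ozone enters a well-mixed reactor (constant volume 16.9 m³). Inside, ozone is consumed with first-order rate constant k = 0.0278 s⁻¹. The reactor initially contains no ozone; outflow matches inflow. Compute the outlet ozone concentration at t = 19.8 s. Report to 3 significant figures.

V dC/dt = Q(C_in − C) − k V C.
This is linear with rate a = Q/V + k = 0.058924 s⁻¹.
C_ss = Q C_in/(Q + kV) = 1.8065 mg/L; C(t) = C_ss + (C₀ − C_ss) e^(−a t).
C(19.8) = 1.8065 + (-1.8065)·e^(−0.058924·19.8) = 1.8065 + (-1.8065)·0.31139 = 1.2439 mg/L.

1.24 mg/L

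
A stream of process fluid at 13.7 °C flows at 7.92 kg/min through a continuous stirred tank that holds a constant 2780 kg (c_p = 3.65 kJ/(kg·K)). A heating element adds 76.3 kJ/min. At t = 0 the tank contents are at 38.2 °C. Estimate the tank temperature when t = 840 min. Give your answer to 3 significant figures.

18.3 °C

M c_p dT/dt = ṁ c_p (T_in − T) + Q̇.
τ = M/ṁ = 351.01 min; T_ss = T_in + Q̇/(ṁ c_p) = 13.7 + 76.3/(7.92·3.65) = 16.339 °C.
This is linear first-order; T(t) = T_ss + (T₀ − T_ss) e^(−t/τ).
T(840) = 16.339 + (21.861)·e^(−840/351.01) = 16.339 + (21.861)·0.091347 = 18.336 °C.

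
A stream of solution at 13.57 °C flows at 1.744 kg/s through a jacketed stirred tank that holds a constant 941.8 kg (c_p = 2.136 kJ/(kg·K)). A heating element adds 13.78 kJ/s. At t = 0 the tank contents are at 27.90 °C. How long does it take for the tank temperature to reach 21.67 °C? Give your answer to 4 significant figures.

M c_p dT/dt = ṁ c_p (T_in − T) + Q̇.
τ = M/ṁ = 540.023 s; T_ss = T_in + Q̇/(ṁ c_p) = 17.2691 °C.
T(t) = T_ss + (T₀ − T_ss) e^(−t/τ). Set T = 21.67:
e^(−t/τ) = (21.67 − 17.2691)/(27.90 − 17.2691) = 0.413970
t = −540.023 · ln(0.413970) = 476.280 s.

476.3 s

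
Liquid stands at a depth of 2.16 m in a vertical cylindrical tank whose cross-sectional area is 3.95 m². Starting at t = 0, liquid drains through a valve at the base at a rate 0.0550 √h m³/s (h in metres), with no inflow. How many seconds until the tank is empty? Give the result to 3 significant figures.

Unsteady balance on liquid volume: A dh/dt = −0.0550 √h.
Separate and integrate: 2(√h − √h₀) = −(0.0550/A) t.
Set h = 0: 2√h₀ = (0.0550/A) t_empty ⇒ t_empty = 2A√h₀/0.0550.
t_empty = 2·3.95·√2.16/0.0550 = 7.9000·1.4697/0.0550 = 211.10 s.

211 s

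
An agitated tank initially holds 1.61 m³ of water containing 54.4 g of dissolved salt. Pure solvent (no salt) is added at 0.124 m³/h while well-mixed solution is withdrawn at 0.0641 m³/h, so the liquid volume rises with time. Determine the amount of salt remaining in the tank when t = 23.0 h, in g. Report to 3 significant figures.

28.1 g

Total volume: dV/dt = Q_in − Q_out = 0.059900 m³/h, so V(t) = 1.61 + 0.059900 t and V(23.0) = 2.9877 m³.
No salt enters, so dm/dt = −Q_out · (m/V).
Separate: dm/m = −Q_out dt/V(t) ⇒ ln(m/m₀) = −(Q_out/(Q_in−Q_out)) ln(V/V₀).
m = m₀ (V₀/V)^(Q_out/(Q_in−Q_out)) = 54.4 × (1.61/2.9877)^(1.0701) = 28.071 g.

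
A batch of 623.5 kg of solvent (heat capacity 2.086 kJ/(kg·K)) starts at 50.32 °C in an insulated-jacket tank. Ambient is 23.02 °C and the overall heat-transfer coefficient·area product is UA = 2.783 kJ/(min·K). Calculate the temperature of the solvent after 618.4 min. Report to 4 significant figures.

30.29 °C

Unsteady energy balance on the tank contents: M c_p dT/dt = −UA(T − T_amb).
dT/dt = (T_ss − T)/τ with T_ss = T_amb = 23.0200 °C, τ = M c_p/UA = 623.5·2.086/2.783 = 467.345 min.
T approaches T_ss exponentially: T(t) = T_ss + (T₀ − T_ss) e^(−t/τ).
T(618.4) = 23.0200 + (27.3000)·0.266277 = 30.2894 °C.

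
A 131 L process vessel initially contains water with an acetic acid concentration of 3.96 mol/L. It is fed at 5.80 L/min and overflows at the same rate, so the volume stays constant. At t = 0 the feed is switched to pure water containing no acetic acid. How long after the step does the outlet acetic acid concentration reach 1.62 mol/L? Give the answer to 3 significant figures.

20.2 min

Species balance: V dC/dt = Q(C_in − C) ⇒ τ = V/Q = 22.586 min.
C(t) = C_in + (C₀ − C_in) e^(−t/τ). Set C = 1.62 and solve for t:
e^(−t/τ) = (C − C_in)/(C₀ − C_in) = (1.62 − 0)/(3.96 − 0) = 0.40909
t = −τ ln(…) = 22.586 × 0.89382 = 20.188 min.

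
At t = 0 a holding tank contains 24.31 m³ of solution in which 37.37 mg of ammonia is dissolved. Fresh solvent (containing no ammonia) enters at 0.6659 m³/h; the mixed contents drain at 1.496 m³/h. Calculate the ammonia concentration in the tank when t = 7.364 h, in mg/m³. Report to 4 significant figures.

Let m(t) be the amount of ammonia. Volume: V(t) = V₀ + (Q_in − Q_out) t = 24.31 − 0.830100 t; V(7.364) = 18.1971 m³.
No ammonia enters, so dm/dt = −Q_out · (m/V).
dm/m = −Q_out dt/(V₀ − 0.830100 t); integrating gives ln(m/m₀) = −(Q_out/(Q_in−Q_out)) ln(V/V₀).
m = m₀ (V₀/V)^(Q_out/(Q_in−Q_out)) = 37.37 × (24.31/18.1971)^(-1.80219) = 22.1738 mg.
C = m/V = 22.1738/18.1971 = 1.21853 mg/m³.

1.219 mg/m³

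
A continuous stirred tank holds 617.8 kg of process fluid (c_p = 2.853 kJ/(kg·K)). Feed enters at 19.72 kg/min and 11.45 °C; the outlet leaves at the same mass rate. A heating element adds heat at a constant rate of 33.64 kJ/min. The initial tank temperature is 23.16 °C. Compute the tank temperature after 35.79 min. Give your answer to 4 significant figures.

Heat balance on the well-mixed liquid: M c_p dT/dt = ṁ c_p (T_in − T) + 33.64.
Rearrange: dT/dt = (T_ss − T)/τ with τ = M/ṁ = 31.3286 min and T_ss = T_in + Q̇/(ṁ c_p) = 12.0479 °C.
Solution: T(t) = T_ss + (T₀ − T_ss) e^(−t/τ).
T(35.79) = 12.0479 + (11.1121)·e^(−35.79/31.3286) = 12.0479 + (11.1121)·0.319050 = 15.5932 °C.

15.59 °C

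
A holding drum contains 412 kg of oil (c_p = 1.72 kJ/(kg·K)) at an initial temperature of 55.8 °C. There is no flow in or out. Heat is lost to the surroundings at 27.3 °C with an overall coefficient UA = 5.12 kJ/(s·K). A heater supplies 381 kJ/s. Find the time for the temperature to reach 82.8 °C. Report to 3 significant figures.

123 s

M c_p dT/dt = −UA(T − T_amb) + Q̇.
τ = M c_p/UA = 138.41 s; T_ss = T_amb + Q̇/UA = 27.3 + 381/5.12 = 101.71 °C.
T(t) = T_ss + (T₀ − T_ss)e^(−t/τ); set T = 82.8:
t = −τ ln[(T − T_ss)/(T₀ − T_ss)] = −138.41 · ln(0.41194) = 122.75 s.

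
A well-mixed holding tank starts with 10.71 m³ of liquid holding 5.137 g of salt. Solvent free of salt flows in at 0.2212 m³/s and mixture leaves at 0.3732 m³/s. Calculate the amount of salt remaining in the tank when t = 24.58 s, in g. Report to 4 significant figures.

Total volume: dV/dt = Q_in − Q_out = -0.152000 m³/s, so V(t) = 10.71 − 0.152000 t and V(24.58) = 6.97384 m³.
Solute balance: dm/dt = 0 − Q_out C = −Q_out m/V(t).
dm/m = −Q_out dt/(V₀ − 0.152000 t); integrating gives ln(m/m₀) = −(Q_out/(Q_in−Q_out)) ln(V/V₀).
m = m₀ (V₀/V)^(Q_out/(Q_in−Q_out)) = 5.137 × (10.71/6.97384)^(-2.45526) = 1.79164 g.

1.792 g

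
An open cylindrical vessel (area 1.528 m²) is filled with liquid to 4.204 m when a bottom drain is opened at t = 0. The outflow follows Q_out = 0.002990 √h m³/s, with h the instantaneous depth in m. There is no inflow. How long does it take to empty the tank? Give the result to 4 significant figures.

2096 s

Accumulation of liquid (constant cross-section A): A dh/dt = −0.002990 √h.
This is separable: 2 d(√h)/dt = −0.002990/A, so √h = √h₀ − (0.002990/(2A)) t.
Tank is empty when √h = 0: t_empty = 2A√h₀/0.002990.
t_empty = 2·1.528·√4.204/0.002990 = 3.05600·2.05037/0.002990 = 2095.62 s.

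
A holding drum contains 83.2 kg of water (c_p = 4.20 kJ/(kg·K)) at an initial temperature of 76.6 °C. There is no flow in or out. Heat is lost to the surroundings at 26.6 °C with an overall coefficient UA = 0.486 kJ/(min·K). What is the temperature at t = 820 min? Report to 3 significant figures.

42.6 °C

Energy balance: M c_p dT/dt = −UA(T − T_amb).
dT/dt = (T_ss − T)/τ with T_ss = T_amb = 26.600 °C, τ = M c_p/UA = 83.2·4.20/0.486 = 719.01 min.
T approaches T_ss exponentially: T(t) = T_ss + (T₀ − T_ss) e^(−t/τ).
T(820) = 26.600 + (50.000)·0.31967 = 42.584 °C.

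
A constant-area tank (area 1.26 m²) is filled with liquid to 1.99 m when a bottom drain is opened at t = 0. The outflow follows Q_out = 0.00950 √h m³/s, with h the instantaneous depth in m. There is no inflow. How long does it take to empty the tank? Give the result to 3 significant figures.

374 s

Unsteady balance on liquid volume: A dh/dt = −0.00950 √h.
This is separable: 2 d(√h)/dt = −0.00950/A, so √h = √h₀ − (0.00950/(2A)) t.
Tank is empty when √h = 0: t_empty = 2A√h₀/0.00950.
t_empty = 2·1.26·√1.99/0.00950 = 2.5200·1.4107/0.00950 = 374.20 s.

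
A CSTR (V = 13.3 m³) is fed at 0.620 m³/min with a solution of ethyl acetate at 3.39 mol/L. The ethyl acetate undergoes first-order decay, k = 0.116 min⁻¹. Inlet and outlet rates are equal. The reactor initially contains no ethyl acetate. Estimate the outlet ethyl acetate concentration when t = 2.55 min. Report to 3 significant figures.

V dC/dt = Q(C_in − C) − k V C.
This is linear with rate a = Q/V + k = 0.16262 min⁻¹.
C_ss = Q C_in/(Q + kV) = 0.97180 mol/L; C(t) = C_ss + (C₀ − C_ss) e^(−a t).
C(2.55) = 0.97180 + (-0.97180)·e^(−0.16262·2.55) = 0.97180 + (-0.97180)·0.66056 = 0.32987 mol/L.

0.330 mol/L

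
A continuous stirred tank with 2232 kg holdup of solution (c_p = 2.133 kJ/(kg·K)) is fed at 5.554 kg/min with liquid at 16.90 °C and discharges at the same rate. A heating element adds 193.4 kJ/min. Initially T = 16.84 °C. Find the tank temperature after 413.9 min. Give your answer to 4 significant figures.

M c_p dT/dt = ṁ c_p (T_in − T) + Q̇.
τ = M/ṁ = 401.873 min; T_ss = T_in + Q̇/(ṁ c_p) = 16.90 + 193.4/(5.554·2.133) = 33.2252 °C.
Integrating: T(t) = T_ss + (T₀ − T_ss) e^(−t/τ).
T(413.9) = 33.2252 + (-16.3852)·e^(−413.9/401.873) = 33.2252 + (-16.3852)·0.357032 = 27.3752 °C.

27.38 °C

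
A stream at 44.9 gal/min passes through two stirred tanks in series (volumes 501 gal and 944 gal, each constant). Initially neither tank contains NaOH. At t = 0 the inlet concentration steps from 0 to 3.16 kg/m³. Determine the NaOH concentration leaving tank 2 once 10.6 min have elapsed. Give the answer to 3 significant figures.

0.475 kg/m³

Time constants: τᵢ = Vᵢ/Q for each well-mixed tank.
τ₁ = 501/44.9 = 11.158 min; τ₂ = 944/44.9 = 21.024 min.
Solving the cascade with C₁(0)=C₂(0)=0 gives C₂(t) = C_in[1 − (τ₁ e^(−t/τ₁) − τ₂ e^(−t/τ₂))/(τ₁ − τ₂)].
At t = 10.6: e^(−t/τ₁) = 0.38675, e^(−t/τ₂) = 0.60400.
C₂ = 3.16·[1 − (11.158·0.38675 − 21.024·0.60400)/(-9.8664)] = 3.16·0.15030 = 0.47493 kg/m³.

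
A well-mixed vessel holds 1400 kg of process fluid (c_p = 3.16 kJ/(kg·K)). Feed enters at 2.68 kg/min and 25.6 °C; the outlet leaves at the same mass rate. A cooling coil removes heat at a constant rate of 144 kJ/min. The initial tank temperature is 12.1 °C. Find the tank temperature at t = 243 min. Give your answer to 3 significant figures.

10.8 °C

M c_p dT/dt = ṁ c_p (T_in − T) − Q̇.
τ = M/ṁ = 522.39 min; T_ss = T_in − Q̇/(ṁ c_p) = 25.6 − 144/(2.68·3.16) = 8.5964 °C.
This is linear first-order; T(t) = T_ss + (T₀ − T_ss) e^(−t/τ).
T(243) = 8.5964 + (3.5036)·e^(−243/522.39) = 8.5964 + (3.5036)·0.62803 = 10.797 °C.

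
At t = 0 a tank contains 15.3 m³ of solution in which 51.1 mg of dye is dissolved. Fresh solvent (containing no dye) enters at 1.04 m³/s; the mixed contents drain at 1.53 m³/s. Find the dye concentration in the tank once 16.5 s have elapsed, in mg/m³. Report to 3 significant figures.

0.677 mg/m³

Total volume: dV/dt = Q_in − Q_out = -0.49000 m³/s, so V(t) = 15.3 − 0.49000 t and V(16.5) = 7.2150 m³.
Species balance (pure solvent in): dm/dt = −Q_out · m/V(t).
dm/m = −Q_out dt/(V₀ − 0.49000 t); integrating gives ln(m/m₀) = −(Q_out/(Q_in−Q_out)) ln(V/V₀).
m = m₀ (V₀/V)^(Q_out/(Q_in−Q_out)) = 51.1 × (15.3/7.2150)^(-3.1224) = 4.8874 mg.
C = m/V = 4.8874/7.2150 = 0.67740 mg/m³.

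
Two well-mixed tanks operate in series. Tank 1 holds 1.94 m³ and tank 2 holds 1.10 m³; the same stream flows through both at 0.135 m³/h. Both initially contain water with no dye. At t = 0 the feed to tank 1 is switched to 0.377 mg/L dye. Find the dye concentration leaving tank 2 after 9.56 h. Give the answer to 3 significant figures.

Time constants: τᵢ = Vᵢ/Q for each well-mixed tank.
τ₁ = 1.94/0.135 = 14.370 h; τ₂ = 1.10/0.135 = 8.1481 h.
Tank 1: C₁ = C_in(1 − e^(−t/τ₁)). Tank 2 (τ₁ ≠ τ₂): C₂ = C_in[1 − (τ₁ e^(−t/τ₁) − τ₂ e^(−t/τ₂))/(τ₁ − τ₂)].
At t = 9.56: e^(−t/τ₁) = 0.51414, e^(−t/τ₂) = 0.30935.
C₂ = 0.377·[1 − (14.370·0.51414 − 8.1481·0.30935)/(6.2222)] = 0.377·0.21768 = 0.082067 mg/L.

0.0821 mg/L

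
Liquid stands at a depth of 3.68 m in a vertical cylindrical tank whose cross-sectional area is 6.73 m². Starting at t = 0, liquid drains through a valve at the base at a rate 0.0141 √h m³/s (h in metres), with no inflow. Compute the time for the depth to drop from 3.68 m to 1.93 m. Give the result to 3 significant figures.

Accumulation of liquid (constant cross-section A): A dh/dt = −0.0141 √h.
∫ h^(−1/2) dh = −(0.0141/A) ∫ dt, giving 2√h = 2√h₀ − (0.0141/A) t.
t = 2A(√h₀ − √h)/0.0141 = 2·6.73·(√3.68 − √1.93)/0.0141
  = 13.460 × (1.9183 − 1.3892) / 0.0141 = 505.07 s.

505 s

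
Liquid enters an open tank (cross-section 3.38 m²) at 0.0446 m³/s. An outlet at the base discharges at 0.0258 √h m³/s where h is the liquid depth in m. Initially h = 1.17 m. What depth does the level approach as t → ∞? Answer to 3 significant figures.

Unsteady balance on liquid volume: A dh/dt = Q_in − 0.0258 √h. At steady state dh/dt = 0:
Q_in = 0.0258 √h_ss ⇒ √h_ss = 0.0446/0.0258 = 1.7287.
h_ss = 1.7287² = 2.9883 m. (Since h₀ = 1.17 m < h_ss, the level will rise toward this value.)

2.99 m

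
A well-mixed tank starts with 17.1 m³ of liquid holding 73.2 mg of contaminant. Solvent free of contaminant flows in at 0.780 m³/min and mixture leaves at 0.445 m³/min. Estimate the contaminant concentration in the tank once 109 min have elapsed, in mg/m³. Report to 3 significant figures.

Let m(t) be the amount of contaminant. Volume: V(t) = V₀ + (Q_in − Q_out) t = 17.1 + 0.33500 t; V(109) = 53.615 m³.
No contaminant enters, so dm/dt = −Q_out · (m/V).
dm/m = −Q_out dt/(V₀ + 0.33500 t); integrating gives ln(m/m₀) = −(Q_out/(Q_in−Q_out)) ln(V/V₀).
m = m₀ (V₀/V)^(Q_out/(Q_in−Q_out)) = 73.2 × (17.1/53.615)^(1.3284) = 16.042 mg.
C = m/V = 16.042/53.615 = 0.29921 mg/m³.

0.299 mg/m³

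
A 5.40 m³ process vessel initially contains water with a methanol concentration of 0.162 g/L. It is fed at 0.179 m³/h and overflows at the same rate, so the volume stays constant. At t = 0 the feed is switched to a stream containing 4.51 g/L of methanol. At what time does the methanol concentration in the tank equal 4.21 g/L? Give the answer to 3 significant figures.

80.7 h

Mass balance on the solute (V constant): V dC/dt = Q(C_in − C), so τ = V/Q = 30.168 h.
C(t) = C_in + (C₀ − C_in) e^(−t/τ). Set C = 4.21 and solve for t:
e^(−t/τ) = (C − C_in)/(C₀ − C_in) = (4.21 − 4.51)/(0.162 − 4.51) = 0.068997
t = −τ ln(…) = 30.168 × 2.6737 = 80.659 h.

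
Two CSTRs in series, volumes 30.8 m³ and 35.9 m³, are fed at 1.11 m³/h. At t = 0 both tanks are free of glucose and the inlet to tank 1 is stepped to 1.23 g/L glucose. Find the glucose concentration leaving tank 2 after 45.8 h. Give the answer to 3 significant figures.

Each tank obeys Vᵢ dCᵢ/dt = Q(Cᵢ₋₁ − Cᵢ), so τᵢ = Vᵢ/Q.
τ₁ = 30.8/1.11 = 27.748 h; τ₂ = 35.9/1.11 = 32.342 h.
Solving the cascade with C₁(0)=C₂(0)=0 gives C₂(t) = C_in[1 − (τ₁ e^(−t/τ₁) − τ₂ e^(−t/τ₂))/(τ₁ − τ₂)].
At t = 45.8: e^(−t/τ₁) = 0.19194, e^(−t/τ₂) = 0.24266.
C₂ = 1.23·[1 − (27.748·0.19194 − 32.342·0.24266)/(-4.5946)] = 1.23·0.45103 = 0.55476 g/L.

0.555 g/L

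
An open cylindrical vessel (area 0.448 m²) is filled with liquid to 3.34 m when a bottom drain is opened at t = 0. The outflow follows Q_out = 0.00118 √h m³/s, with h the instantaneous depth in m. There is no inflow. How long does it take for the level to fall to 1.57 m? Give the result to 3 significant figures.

436 s

With no inflow, A dh/dt = −0.00118 √h.
Separate and integrate: 2(√h − √h₀) = −(0.00118/A) t.
t = 2A(√h₀ − √h)/0.00118 = 2·0.448·(√3.34 − √1.57)/0.00118
  = 0.89600 × (1.8276 − 1.2530) / 0.00118 = 436.28 s.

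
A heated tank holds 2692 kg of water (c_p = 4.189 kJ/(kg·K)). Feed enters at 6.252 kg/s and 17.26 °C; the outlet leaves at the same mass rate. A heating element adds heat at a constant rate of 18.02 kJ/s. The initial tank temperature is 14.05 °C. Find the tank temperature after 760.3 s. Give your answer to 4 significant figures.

17.28 °C

M c_p dT/dt = ṁ c_p (T_in − T) + Q̇.
τ = M/ṁ = 430.582 s; T_ss = T_in + Q̇/(ṁ c_p) = 17.26 + 18.02/(6.252·4.189) = 17.9481 °C.
Integrating: T(t) = T_ss + (T₀ − T_ss) e^(−t/τ).
T(760.3) = 17.9481 + (-3.89806)·e^(−760.3/430.582) = 17.9481 + (-3.89806)·0.171059 = 17.2813 °C.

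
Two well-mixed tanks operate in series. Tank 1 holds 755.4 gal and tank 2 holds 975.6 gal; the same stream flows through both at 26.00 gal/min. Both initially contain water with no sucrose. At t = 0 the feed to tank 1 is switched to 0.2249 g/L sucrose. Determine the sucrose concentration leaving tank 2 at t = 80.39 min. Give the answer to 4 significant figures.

Each tank obeys Vᵢ dCᵢ/dt = Q(Cᵢ₋₁ − Cᵢ), so τᵢ = Vᵢ/Q.
τ₁ = 755.4/26.00 = 29.0538 min; τ₂ = 975.6/26.00 = 37.5231 min.
Solving the cascade with C₁(0)=C₂(0)=0 gives C₂(t) = C_in[1 − (τ₁ e^(−t/τ₁) − τ₂ e^(−t/τ₂))/(τ₁ − τ₂)].
At t = 80.39: e^(−t/τ₁) = 0.0628546, e^(−t/τ₂) = 0.117371.
C₂ = 0.2249·[1 − (29.0538·0.0628546 − 37.5231·0.117371)/(-8.46923)] = 0.2249·0.695609 = 0.156443 g/L.

0.1564 g/L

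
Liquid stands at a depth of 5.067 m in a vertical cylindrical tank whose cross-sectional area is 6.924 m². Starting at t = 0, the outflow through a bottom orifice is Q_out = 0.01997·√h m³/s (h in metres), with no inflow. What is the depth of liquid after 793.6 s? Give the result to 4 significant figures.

1.224 m

Volume balance on the tank: A dh/dt = −0.01997 √h.
Separate and integrate: 2(√h − √h₀) = −(0.01997/A) t.
√h = √5.067 − 0.01997·793.6/(2·6.924) = 2.25100 − 1.14444 = 1.10656.
h = 1.10656² = 1.22448 m.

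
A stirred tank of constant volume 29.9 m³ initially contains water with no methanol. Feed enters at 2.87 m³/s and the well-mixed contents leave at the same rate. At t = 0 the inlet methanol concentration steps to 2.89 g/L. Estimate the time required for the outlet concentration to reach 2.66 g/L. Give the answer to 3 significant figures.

Species balance on the tank: V dC/dt = Q(C_in − C), so τ = V/Q = 10.418 s.
C(t) = C_in + (C₀ − C_in) e^(−t/τ). Set C = 2.66 and solve for t:
e^(−t/τ) = (C − C_in)/(C₀ − C_in) = (2.66 − 2.89)/(0 − 2.89) = 0.079585
t = −τ ln(…) = 10.418 × 2.5309 = 26.368 s.

26.4 s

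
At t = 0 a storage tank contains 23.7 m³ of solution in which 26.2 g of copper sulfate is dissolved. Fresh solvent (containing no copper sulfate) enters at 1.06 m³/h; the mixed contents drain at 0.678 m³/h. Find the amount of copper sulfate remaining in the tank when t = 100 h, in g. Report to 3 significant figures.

Total volume: dV/dt = Q_in − Q_out = 0.38200 m³/h, so V(t) = 23.7 + 0.38200 t and V(100) = 61.900 m³.
Species balance (pure solvent in): dm/dt = −Q_out · m/V(t).
Separate: dm/m = −Q_out dt/V(t) ⇒ ln(m/m₀) = −(Q_out/(Q_in−Q_out)) ln(V/V₀).
m = m₀ (V₀/V)^(Q_out/(Q_in−Q_out)) = 26.2 × (23.7/61.900)^(1.7749) = 4.7674 g.

4.77 g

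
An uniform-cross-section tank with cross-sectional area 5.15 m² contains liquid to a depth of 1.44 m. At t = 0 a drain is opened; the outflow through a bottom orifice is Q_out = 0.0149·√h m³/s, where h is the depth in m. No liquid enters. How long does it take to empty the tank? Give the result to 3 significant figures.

830 s

With no inflow, A dh/dt = −0.0149 √h.
∫ h^(−1/2) dh = −(0.0149/A) ∫ dt, giving 2√h = 2√h₀ − (0.0149/A) t.
Tank is empty when √h = 0: t_empty = 2A√h₀/0.0149.
t_empty = 2·5.15·√1.44/0.0149 = 10.300·1.2000/0.0149 = 829.53 s.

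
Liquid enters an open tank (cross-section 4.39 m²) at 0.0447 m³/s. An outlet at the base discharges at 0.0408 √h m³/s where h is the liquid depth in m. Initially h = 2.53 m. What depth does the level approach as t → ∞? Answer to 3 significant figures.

Accumulation of liquid (constant cross-section A): A dh/dt = Q_in − 0.0408 √h. At steady state dh/dt = 0:
Q_in = 0.0408 √h_ss ⇒ √h_ss = 0.0447/0.0408 = 1.0956.
h_ss = 1.0956² = 1.2003 m. (Since h₀ = 2.53 m > h_ss, the level will fall toward this value.)

1.20 m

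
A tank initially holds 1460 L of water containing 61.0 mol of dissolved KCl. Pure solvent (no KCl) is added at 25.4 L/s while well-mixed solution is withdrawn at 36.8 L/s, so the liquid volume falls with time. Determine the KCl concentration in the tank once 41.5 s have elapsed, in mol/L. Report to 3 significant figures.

Total volume: dV/dt = Q_in − Q_out = -11.400 L/s, so V(t) = 1460 − 11.400 t and V(41.5) = 986.90 L.
Species balance (pure solvent in): dm/dt = −Q_out · m/V(t).
Separate: dm/m = −Q_out dt/V(t) ⇒ ln(m/m₀) = −(Q_out/(Q_in−Q_out)) ln(V/V₀).
m = m₀ (V₀/V)^(Q_out/(Q_in−Q_out)) = 61.0 × (1460/986.90)^(-3.2281) = 17.231 mol.
C = m/V = 17.231/986.90 = 0.017459 mol/L.

0.0175 mol/L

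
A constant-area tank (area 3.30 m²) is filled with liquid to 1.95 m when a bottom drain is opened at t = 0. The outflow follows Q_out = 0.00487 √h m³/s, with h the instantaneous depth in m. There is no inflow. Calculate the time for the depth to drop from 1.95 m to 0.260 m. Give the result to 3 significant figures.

1200 s

With no inflow, A dh/dt = −0.00487 √h.
This is separable: 2 d(√h)/dt = −0.00487/A, so √h = √h₀ − (0.00487/(2A)) t.
t = 2A(√h₀ − √h)/0.00487 = 2·3.30·(√1.95 − √0.260)/0.00487
  = 6.6000 × (1.3964 − 0.50990) / 0.00487 = 1201.4 s.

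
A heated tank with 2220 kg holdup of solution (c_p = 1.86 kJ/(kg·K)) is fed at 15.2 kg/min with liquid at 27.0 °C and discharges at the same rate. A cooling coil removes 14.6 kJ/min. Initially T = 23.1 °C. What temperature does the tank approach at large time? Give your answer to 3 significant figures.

First-law balance (no shaft work): M c_p dT/dt = ṁ c_p (T_in − T) − 14.6.
At steady state dT/dt = 0 ⇒ T_ss = T_in − Q̇/(ṁ c_p) = 27.0 − 14.6/(15.2·1.86) = 26.484 °C.

26.5 °C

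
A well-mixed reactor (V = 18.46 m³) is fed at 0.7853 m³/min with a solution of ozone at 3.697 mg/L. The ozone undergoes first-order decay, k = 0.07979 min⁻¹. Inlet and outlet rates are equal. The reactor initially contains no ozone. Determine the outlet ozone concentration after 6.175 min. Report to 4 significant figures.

0.6816 mg/L

V dC/dt = Q(C_in − C) − k V C.
This is linear with rate a = Q/V + k = 0.122331 min⁻¹.
C_ss = Q C_in/(Q + kV) = 1.28564 mg/L; C(t) = C_ss + (C₀ − C_ss) e^(−a t).
C(6.175) = 1.28564 + (-1.28564)·e^(−0.122331·6.175) = 1.28564 + (-1.28564)·0.469827 = 0.681610 mg/L.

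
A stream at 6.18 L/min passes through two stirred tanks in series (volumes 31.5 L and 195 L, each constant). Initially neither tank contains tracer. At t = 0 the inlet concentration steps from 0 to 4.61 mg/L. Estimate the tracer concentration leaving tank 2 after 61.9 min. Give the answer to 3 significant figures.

Each tank obeys Vᵢ dCᵢ/dt = Q(Cᵢ₋₁ − Cᵢ), so τᵢ = Vᵢ/Q.
τ₁ = 31.5/6.18 = 5.0971 min; τ₂ = 195/6.18 = 31.553 min.
Tank 1: C₁ = C_in(1 − e^(−t/τ₁)). Tank 2 (τ₁ ≠ τ₂): C₂ = C_in[1 − (τ₁ e^(−t/τ₁) − τ₂ e^(−t/τ₂))/(τ₁ − τ₂)].
At t = 61.9: e^(−t/τ₁) = 5.3192e-06, e^(−t/τ₂) = 0.14061.
C₂ = 4.61·[1 − (5.0971·5.3192e-06 − 31.553·0.14061)/(-26.456)] = 4.61·0.83230 = 3.8369 mg/L.

3.84 mg/L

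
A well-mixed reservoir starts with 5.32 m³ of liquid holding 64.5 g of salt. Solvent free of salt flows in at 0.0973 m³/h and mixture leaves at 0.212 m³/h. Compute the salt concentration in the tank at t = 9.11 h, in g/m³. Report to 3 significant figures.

10.1 g/m³

Let m(t) be the amount of salt. Volume: V(t) = V₀ + (Q_in − Q_out) t = 5.32 − 0.11470 t; V(9.11) = 4.2751 m³.
Solute balance: dm/dt = 0 − Q_out C = −Q_out m/V(t).
Separate: dm/m = −Q_out dt/V(t) ⇒ ln(m/m₀) = −(Q_out/(Q_in−Q_out)) ln(V/V₀).
m = m₀ (V₀/V)^(Q_out/(Q_in−Q_out)) = 64.5 × (5.32/4.2751)^(-1.8483) = 43.056 g.
C = m/V = 43.056/4.2751 = 10.071 g/m³.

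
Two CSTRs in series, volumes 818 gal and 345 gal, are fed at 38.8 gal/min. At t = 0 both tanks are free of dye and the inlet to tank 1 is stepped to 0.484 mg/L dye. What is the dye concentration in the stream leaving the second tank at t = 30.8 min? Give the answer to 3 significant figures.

Species balance on tank i: dCᵢ/dt = (Cᵢ₋₁ − Cᵢ)/τᵢ with τᵢ = Vᵢ/Q.
τ₁ = 818/38.8 = 21.082 min; τ₂ = 345/38.8 = 8.8918 min.
Solving the cascade with C₁(0)=C₂(0)=0 gives C₂(t) = C_in[1 − (τ₁ e^(−t/τ₁) − τ₂ e^(−t/τ₂))/(τ₁ − τ₂)].
At t = 30.8: e^(−t/τ₁) = 0.23202, e^(−t/τ₂) = 0.031308.
C₂ = 0.484·[1 − (21.082·0.23202 − 8.8918·0.031308)/(12.191)] = 0.484·0.62158 = 0.30085 mg/L.

0.301 mg/L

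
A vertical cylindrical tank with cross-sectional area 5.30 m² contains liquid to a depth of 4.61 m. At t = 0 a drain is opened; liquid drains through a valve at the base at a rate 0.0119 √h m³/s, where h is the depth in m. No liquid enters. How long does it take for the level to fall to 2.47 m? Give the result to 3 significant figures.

A dh/dt = −Q_out = −0.0119 √h.
This is separable: 2 d(√h)/dt = −0.0119/A, so √h = √h₀ − (0.0119/(2A)) t.
t = 2A(√h₀ − √h)/0.0119 = 2·5.30·(√4.61 − √2.47)/0.0119
  = 10.600 × (2.1471 − 1.5716) / 0.0119 = 512.60 s.

513 s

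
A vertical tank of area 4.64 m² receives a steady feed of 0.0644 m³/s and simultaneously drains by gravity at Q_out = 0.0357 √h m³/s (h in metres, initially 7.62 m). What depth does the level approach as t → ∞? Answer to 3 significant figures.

3.25 m

Level balance: A dh/dt = 0.0644 − 0.0357 √h. Setting dh/dt = 0:
Q_in = 0.0357 √h_ss ⇒ √h_ss = 0.0644/0.0357 = 1.8039.
h_ss = 1.8039² = 3.2541 m. (Since h₀ = 7.62 m > h_ss, the level will fall toward this value.)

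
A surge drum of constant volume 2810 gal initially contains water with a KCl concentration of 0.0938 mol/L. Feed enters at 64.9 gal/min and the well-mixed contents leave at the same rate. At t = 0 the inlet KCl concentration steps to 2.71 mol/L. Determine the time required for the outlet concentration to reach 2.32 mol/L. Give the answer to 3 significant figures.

82.4 min

Species balance: V dC/dt = Q(C_in − C) ⇒ τ = V/Q = 43.297 min.
C(t) = C_in + (C₀ − C_in) e^(−t/τ). Set C = 2.32 and solve for t:
e^(−t/τ) = (C − C_in)/(C₀ − C_in) = (2.32 − 2.71)/(0.0938 − 2.71) = 0.14907
t = −τ ln(…) = 43.297 × 1.9033 = 82.409 min.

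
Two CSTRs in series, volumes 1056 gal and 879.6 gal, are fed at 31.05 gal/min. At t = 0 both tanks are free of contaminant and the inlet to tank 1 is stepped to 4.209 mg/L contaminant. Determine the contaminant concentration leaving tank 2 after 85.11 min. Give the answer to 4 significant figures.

Each tank obeys Vᵢ dCᵢ/dt = Q(Cᵢ₋₁ − Cᵢ), so τᵢ = Vᵢ/Q.
τ₁ = 1056/31.05 = 34.0097 min; τ₂ = 879.6/31.05 = 28.3285 min.
Tank 1: C₁ = C_in(1 − e^(−t/τ₁)). Tank 2 (τ₁ ≠ τ₂): C₂ = C_in[1 − (τ₁ e^(−t/τ₁) − τ₂ e^(−t/τ₂))/(τ₁ − τ₂)].
At t = 85.11: e^(−t/τ₁) = 0.0818781, e^(−t/τ₂) = 0.0495688.
C₂ = 4.209·[1 − (34.0097·0.0818781 − 28.3285·0.0495688)/(5.68116)] = 4.209·0.757015 = 3.18628 mg/L.

3.186 mg/L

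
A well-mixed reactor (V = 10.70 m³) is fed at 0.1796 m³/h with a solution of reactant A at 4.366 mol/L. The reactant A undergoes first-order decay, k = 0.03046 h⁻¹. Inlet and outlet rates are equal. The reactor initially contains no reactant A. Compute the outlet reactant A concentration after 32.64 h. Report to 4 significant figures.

V dC/dt = Q(C_in − C) − k V C.
This is linear with rate a = Q/V + k = 0.0472450 h⁻¹.
C_ss = Q C_in/(Q + kV) = 1.55114 mol/L; C(t) = C_ss + (C₀ − C_ss) e^(−a t).
C(32.64) = 1.55114 + (-1.55114)·e^(−0.0472450·32.64) = 1.55114 + (-1.55114)·0.213936 = 1.21929 mol/L.

1.219 mol/L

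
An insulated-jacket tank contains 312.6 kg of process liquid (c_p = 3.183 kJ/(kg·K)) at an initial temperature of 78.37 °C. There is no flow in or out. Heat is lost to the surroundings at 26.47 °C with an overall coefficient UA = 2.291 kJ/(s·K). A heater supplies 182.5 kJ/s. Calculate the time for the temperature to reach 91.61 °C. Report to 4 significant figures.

M c_p dT/dt = −UA(T − T_amb) + Q̇.
τ = M c_p/UA = 434.311 s; T_ss = T_amb + Q̇/UA = 26.47 + 182.5/2.291 = 106.130 °C.
T(t) = T_ss + (T₀ − T_ss)e^(−t/τ); set T = 91.61:
t = −τ ln[(T − T_ss)/(T₀ − T_ss)] = −434.311 · ln(0.523047) = 281.470 s.

281.5 s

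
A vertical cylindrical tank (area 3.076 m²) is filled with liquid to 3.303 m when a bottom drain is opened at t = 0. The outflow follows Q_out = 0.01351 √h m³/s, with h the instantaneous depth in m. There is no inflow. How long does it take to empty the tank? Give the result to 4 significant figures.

Volume balance on the tank: A dh/dt = −0.01351 √h.
∫ h^(−1/2) dh = −(0.01351/A) ∫ dt, giving 2√h = 2√h₀ − (0.01351/A) t.
Set h = 0: 2√h₀ = (0.01351/A) t_empty ⇒ t_empty = 2A√h₀/0.01351.
t_empty = 2·3.076·√3.303/0.01351 = 6.15200·1.81742/0.01351 = 827.590 s.

827.6 s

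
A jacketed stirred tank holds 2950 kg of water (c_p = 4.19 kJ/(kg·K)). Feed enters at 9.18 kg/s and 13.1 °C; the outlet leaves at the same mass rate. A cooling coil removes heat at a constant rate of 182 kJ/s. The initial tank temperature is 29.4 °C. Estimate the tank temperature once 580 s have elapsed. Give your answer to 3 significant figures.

M c_p dT/dt = ṁ c_p (T_in − T) − Q̇.
τ = M/ṁ = 321.35 s; T_ss = T_in − Q̇/(ṁ c_p) = 13.1 − 182/(9.18·4.19) = 8.3683 °C.
T approaches T_ss exponentially: T(t) = T_ss + (T₀ − T_ss) e^(−t/τ).
T(580) = 8.3683 + (21.032)·e^(−580/321.35) = 8.3683 + (21.032)·0.16449 = 11.828 °C.

11.8 °C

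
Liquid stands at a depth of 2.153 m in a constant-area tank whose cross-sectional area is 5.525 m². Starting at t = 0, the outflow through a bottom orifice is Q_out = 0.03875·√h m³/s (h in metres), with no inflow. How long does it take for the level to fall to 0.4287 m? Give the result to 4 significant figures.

231.7 s

A dh/dt = −Q_out = −0.03875 √h.
∫ h^(−1/2) dh = −(0.03875/A) ∫ dt, giving 2√h = 2√h₀ − (0.03875/A) t.
t = 2A(√h₀ − √h)/0.03875 = 2·5.525·(√2.153 − √0.4287)/0.03875
  = 11.0500 × (1.46731 − 0.654752) / 0.03875 = 231.710 s.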